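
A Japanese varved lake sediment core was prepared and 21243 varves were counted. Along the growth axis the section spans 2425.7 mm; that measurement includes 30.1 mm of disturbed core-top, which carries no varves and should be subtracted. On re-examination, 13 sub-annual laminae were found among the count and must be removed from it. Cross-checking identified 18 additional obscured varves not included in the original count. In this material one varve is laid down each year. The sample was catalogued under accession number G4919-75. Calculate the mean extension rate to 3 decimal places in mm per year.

True varve count = 21243 − 13 + 18 = 21248.
Removing the 30.1 mm offcut leaves 2425.7 − 30.1 = 2395.6 mm.
Extension rate ≈ 2395.6 / 21248 = 0.113 mm per year.

0.113 mm per year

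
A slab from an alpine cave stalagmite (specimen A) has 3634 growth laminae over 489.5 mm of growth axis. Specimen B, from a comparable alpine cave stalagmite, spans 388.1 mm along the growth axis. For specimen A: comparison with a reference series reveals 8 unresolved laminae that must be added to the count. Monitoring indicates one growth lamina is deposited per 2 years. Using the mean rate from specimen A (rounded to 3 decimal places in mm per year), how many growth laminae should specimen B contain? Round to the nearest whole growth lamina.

Specimen A: true growth lamina count = 3634 + 8 = 3642.
Specimen A: multiplying by 2 years per growth lamina: 3642 × 2 = 7284 years.
A: Extension rate ≈ 489.5 / 7284 = 0.067 mm/year.
B spans 388.1 / 0.067 = 5792.54 years; at 2 years per growth lamina that is 5792.54 / 2 ≈ 2896 growth laminae.

2896 growth laminae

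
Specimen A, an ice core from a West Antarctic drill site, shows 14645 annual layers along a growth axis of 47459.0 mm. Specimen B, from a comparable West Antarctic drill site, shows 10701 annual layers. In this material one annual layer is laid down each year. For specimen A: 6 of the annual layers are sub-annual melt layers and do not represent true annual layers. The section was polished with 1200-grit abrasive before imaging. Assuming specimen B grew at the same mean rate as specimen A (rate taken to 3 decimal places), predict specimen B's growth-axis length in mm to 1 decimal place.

Specimen A: correcting the raw count gives 14645 − 6 = 14639 true annual layers.
A: 47459.0 mm over 14639 years gives 47459.0 / 14639 ≈ 3.242 mm/year.
B's length ≈ 3.242 × 10701 = 34692.6 mm.

34692.6 mm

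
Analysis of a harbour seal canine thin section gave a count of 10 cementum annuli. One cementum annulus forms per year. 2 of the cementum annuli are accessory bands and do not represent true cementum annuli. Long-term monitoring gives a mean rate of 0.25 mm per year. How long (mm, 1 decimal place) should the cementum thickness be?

After corrections the count is 10 − 2 = 8 cementum annuli.
Length ≈ 0.25 × 8 = 2.0 mm.

2.0 mm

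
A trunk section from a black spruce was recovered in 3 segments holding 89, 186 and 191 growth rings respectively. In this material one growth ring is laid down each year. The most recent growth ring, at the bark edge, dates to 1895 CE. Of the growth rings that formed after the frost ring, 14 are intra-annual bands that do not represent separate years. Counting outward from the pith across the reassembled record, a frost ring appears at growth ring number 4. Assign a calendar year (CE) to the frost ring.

Total growth rings = 89 + 186 + 191 = 466.
466 − 4 = 462 growth rings lie beyond the frost ring toward the bark edge.
462 − 14 false = 448 true growth rings after the frost ring.
1895 − 448 = 1447 CE.

1447 CE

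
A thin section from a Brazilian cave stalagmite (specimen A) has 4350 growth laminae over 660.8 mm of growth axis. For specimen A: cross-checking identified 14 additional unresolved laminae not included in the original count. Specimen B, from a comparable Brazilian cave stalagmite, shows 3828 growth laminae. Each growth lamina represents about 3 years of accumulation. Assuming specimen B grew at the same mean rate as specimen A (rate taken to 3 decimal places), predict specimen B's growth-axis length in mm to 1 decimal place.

574.2 mm

Specimen A: adjusted count: 4350 + 14 = 4364 growth laminae.
Specimen A: multiplying by 3 years per growth lamina: 4364 × 3 = 13092 years.
A: Extension rate ≈ 660.8 / 13092 = 0.050 mm/year.
Specimen B: multiplying by 3 years per growth lamina: 3828 × 3 = 11484 years. B's length ≈ 0.050 × 11484 = 574.2 mm.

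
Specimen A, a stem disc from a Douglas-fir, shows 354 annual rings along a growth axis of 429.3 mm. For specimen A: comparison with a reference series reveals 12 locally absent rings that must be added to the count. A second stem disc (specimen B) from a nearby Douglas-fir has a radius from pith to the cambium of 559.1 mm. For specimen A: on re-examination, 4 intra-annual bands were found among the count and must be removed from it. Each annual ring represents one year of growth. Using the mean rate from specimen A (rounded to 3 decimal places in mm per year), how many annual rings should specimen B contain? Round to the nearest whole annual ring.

471 annual rings

Specimen A: adjusted count: 354 − 4 + 12 = 362 annual rings.
A: 429.3 mm over 362 years gives 429.3 / 362 ≈ 1.186 mm/year.
For B, 559.1 / 1.186 = 471.42 years ≈ 471 annual rings.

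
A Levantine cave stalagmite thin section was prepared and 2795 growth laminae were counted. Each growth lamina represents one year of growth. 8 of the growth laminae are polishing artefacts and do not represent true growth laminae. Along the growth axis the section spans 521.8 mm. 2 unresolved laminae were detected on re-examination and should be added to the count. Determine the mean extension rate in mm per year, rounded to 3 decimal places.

Adjusted count: 2795 − 8 + 2 = 2789 growth laminae.
521.8 mm over 2789 years gives 521.8 / 2789 ≈ 0.187 mm per year.

0.187 mm per year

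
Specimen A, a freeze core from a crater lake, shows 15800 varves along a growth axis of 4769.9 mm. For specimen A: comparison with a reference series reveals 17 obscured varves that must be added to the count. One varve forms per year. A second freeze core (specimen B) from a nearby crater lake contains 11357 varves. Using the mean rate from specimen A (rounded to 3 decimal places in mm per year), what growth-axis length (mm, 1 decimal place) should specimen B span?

3429.8 mm

Specimen A: true varve count = 15800 + 17 = 15817.
A: Extension rate ≈ 4769.9 / 15817 = 0.302 mm/year.
B's length ≈ 0.302 × 11357 = 3429.8 mm.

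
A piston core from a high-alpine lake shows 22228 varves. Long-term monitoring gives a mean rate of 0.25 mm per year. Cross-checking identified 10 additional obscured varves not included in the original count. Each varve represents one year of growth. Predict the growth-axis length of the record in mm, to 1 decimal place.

Adjusted count: 22228 + 10 = 22238 varves.
22238 years at 0.25 mm/year gives 0.25 × 22238 = 5559.5 mm.

5559.5 mm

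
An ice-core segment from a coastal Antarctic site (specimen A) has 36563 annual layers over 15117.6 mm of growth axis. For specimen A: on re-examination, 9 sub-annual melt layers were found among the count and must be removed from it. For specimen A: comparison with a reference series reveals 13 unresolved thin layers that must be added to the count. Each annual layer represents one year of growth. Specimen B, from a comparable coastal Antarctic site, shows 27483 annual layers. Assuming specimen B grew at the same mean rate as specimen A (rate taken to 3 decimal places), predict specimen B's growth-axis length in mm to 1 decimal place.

11350.5 mm

Specimen A: adjusted count: 36563 − 9 + 13 = 36567 annual layers.
A: 15117.6 mm over 36567 years gives 15117.6 / 36567 ≈ 0.413 mm per year.
B's length ≈ 0.413 × 27483 = 11350.5 mm.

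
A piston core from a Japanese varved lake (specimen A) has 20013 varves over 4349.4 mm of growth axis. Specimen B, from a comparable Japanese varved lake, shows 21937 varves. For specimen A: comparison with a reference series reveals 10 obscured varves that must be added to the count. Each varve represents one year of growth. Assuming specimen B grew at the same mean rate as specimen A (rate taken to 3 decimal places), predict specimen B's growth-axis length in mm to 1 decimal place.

4760.3 mm

Specimen A: adjusted count: 20013 + 10 = 20023 varves.
A: 4349.4 mm over 20023 years gives 4349.4 / 20023 ≈ 0.217 mm per year.
B's length ≈ 0.217 × 21937 = 4760.3 mm.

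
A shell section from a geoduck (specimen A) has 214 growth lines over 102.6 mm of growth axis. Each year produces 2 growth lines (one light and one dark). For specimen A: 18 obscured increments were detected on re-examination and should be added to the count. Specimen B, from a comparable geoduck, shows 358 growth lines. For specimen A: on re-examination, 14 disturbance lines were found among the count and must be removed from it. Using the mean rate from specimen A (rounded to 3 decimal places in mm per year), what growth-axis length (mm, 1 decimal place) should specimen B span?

Specimen A: adjusted count: 214 − 14 + 18 = 218 growth lines.
Specimen A: 218 growth lines at 2 per year is 218 / 2 = 109 years.
A: 102.6 mm over 109 years gives 102.6 / 109 ≈ 0.941 mm/year.
Specimen B: with 2 growth lines per year, 358 / 2 = 179 years. B's length ≈ 0.941 × 179 = 168.4 mm.

168.4 mm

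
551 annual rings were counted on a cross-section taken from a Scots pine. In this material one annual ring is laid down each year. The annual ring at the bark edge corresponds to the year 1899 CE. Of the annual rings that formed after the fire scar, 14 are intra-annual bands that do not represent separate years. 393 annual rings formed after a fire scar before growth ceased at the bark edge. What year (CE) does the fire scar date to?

393 annual rings formed after the fire scar.
Removing the 14 false annual rings leaves 393 − 14 = 379 true annual rings beyond the fire scar.
Counting back 379 years from 1899 CE places the fire scar in 1899 − 379 = 1520 CE.

1520 CE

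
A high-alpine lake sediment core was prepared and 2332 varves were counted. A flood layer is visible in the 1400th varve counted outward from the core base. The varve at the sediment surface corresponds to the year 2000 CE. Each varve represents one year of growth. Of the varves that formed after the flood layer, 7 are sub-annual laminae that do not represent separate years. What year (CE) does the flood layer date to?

Between varve 1400 and the sediment surface there are 2332 − 1400 = 932 varves.
Excluding 7 false varves: 932 − 7 = 925.
Counting back 925 years from 2000 CE places the flood layer in 2000 − 925 = 1075 CE.

1075 CE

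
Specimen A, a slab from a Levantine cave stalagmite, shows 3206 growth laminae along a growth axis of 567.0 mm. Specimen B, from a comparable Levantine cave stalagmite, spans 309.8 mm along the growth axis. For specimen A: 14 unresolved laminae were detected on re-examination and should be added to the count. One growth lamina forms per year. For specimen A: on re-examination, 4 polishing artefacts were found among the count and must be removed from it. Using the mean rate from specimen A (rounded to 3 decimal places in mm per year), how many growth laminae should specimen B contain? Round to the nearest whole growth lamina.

1760 growth laminae

Specimen A: after corrections the count is 3206 − 4 + 14 = 3216 growth laminae.
A: 567.0 mm over 3216 years gives 567.0 / 3216 ≈ 0.176 mm/year.
Specimen B: 309.8 mm / 0.176 mm per year = 1760.23 years ≈ 1760 growth laminae.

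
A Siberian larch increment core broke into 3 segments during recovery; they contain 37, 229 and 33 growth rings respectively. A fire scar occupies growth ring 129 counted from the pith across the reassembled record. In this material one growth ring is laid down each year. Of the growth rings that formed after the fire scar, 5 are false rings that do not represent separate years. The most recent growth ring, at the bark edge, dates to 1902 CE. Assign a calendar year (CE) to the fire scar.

Total growth rings = 37 + 229 + 33 = 299.
The fire scar sits at growth ring 129 from the pith, so 299 − 129 = 170 growth rings formed after it.
170 − 5 false = 165 true growth rings after the fire scar.
1902 − 165 = 1737 CE.

1737 CE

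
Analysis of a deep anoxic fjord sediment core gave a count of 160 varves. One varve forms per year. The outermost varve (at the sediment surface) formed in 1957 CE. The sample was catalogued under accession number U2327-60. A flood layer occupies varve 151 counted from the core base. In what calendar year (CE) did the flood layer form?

160 − 151 = 9 varves lie beyond the flood layer toward the sediment surface.
The varve at the sediment surface is 1957 CE, so the flood layer dates to 1957 − 9 = 1948 CE.

1948 CE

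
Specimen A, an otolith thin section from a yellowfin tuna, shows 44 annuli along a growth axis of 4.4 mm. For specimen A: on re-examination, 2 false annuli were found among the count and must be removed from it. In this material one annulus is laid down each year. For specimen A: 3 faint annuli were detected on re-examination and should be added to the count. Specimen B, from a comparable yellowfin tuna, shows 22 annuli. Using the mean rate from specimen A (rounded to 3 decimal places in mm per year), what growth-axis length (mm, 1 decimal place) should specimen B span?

2.2 mm

Specimen A: true annulus count = 44 − 2 + 3 = 45.
A: Mean rate = 4.4 mm / 45 years ≈ 0.098 mm per year.
For B, 0.098 mm/year × 22 years = 2.2 mm.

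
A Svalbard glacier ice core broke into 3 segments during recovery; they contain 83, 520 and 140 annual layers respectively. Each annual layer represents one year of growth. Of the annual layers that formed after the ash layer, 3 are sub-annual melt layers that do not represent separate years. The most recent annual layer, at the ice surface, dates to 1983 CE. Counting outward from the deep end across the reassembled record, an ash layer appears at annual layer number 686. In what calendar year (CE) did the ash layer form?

1929 CE

Total annual layers = 83 + 520 + 140 = 743.
743 − 686 = 57 annual layers lie beyond the ash layer toward the ice surface.
Excluding 3 false annual layers: 57 − 3 = 54.
The annual layer at the ice surface is 1983 CE, so the ash layer dates to 1983 − 54 = 1929 CE.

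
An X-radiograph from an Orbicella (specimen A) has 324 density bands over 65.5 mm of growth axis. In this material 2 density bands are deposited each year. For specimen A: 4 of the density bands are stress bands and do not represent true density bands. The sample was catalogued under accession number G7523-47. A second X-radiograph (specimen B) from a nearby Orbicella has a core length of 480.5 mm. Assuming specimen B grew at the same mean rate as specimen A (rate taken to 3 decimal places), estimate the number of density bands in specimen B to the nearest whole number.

Specimen A: after corrections the count is 324 − 4 = 320 density bands.
Specimen A: 320 density bands at 2 per year is 320 / 2 = 160 years.
A: Extension rate ≈ 65.5 / 160 = 0.409 mm/yr.
Specimen B: 480.5 mm / 0.409 mm per year = 1174.82 years; at 2 density bands per year that is 1174.82 × 2 ≈ 2350 density bands.

2350 density bands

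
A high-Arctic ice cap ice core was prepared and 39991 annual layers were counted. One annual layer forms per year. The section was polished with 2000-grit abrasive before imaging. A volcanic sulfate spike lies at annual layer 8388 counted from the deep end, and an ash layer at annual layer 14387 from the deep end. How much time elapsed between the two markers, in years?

14387 − 8388 = 5999 annual layers lie between the two events.
One annual layer per year makes the interval 5999 years.

5999 years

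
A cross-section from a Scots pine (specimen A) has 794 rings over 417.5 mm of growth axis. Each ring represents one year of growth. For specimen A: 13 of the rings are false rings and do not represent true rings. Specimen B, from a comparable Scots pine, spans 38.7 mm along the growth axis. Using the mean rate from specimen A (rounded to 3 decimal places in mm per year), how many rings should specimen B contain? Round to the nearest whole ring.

72 rings

Specimen A: adjusted count: 794 − 13 = 781 rings.
A: Mean rate = 417.5 mm / 781 years ≈ 0.535 mm/yr.
B spans 38.7 / 0.535 = 72.34 years ≈ 72 rings.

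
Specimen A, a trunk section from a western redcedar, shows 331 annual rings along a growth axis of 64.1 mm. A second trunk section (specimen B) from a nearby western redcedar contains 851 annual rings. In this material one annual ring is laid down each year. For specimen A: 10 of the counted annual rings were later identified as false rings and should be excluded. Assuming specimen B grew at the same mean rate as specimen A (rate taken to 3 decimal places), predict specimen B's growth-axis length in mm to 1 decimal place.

170.2 mm

Specimen A: correcting the raw count gives 331 − 10 = 321 true annual rings.
A: Mean rate = 64.1 mm / 321 years ≈ 0.200 mm/year.
Length of B = 0.200 × 851 = 170.2 mm.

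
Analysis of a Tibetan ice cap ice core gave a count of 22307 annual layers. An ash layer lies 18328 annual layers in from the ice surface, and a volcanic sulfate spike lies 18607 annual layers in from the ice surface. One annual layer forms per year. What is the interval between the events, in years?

279 yr

Separation: 18607 − 18328 = 279 annual layers.
One annual layer per year makes the interval 279 years.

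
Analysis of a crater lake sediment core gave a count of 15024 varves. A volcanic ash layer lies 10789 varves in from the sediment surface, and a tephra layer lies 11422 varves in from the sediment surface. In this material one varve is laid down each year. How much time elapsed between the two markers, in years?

633 years

11422 − 10789 = 633 varves lie between the two events.
One varve per year makes the interval 633 years.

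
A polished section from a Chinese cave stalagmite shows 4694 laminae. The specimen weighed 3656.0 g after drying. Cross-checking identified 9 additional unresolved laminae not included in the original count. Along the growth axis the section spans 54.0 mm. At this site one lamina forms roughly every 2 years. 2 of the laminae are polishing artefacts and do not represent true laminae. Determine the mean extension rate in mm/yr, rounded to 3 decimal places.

0.006 mm/yr

After corrections the count is 4694 − 2 + 9 = 4701 laminae.
Multiplying by 2 years per lamina: 4701 × 2 = 9402 years.
54.0 mm over 9402 years gives 54.0 / 9402 ≈ 0.006 mm/yr.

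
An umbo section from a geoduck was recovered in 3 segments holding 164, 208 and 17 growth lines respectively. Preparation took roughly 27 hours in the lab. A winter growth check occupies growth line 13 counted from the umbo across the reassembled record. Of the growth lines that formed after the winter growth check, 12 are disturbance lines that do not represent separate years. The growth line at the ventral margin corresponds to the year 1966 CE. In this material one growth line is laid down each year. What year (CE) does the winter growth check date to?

1602 CE

Total growth lines = 164 + 208 + 17 = 389.
The winter growth check sits at growth line 13 from the umbo, so 389 − 13 = 376 growth lines formed after it.
Excluding 12 false growth lines: 376 − 12 = 364.
Counting back 364 years from 1966 CE places the winter growth check in 1966 − 364 = 1602 CE.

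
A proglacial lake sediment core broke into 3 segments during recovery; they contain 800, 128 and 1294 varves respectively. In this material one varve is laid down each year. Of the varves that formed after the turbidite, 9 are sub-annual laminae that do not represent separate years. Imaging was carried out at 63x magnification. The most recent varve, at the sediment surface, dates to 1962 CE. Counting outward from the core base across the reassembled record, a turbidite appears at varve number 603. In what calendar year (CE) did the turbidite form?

352 CE

Total varves = 800 + 128 + 1294 = 2222.
The turbidite sits at varve 603 from the core base, so 2222 − 603 = 1619 varves formed after it.
1619 − 9 false = 1610 true varves after the turbidite.
Counting back 1610 years from 1962 CE places the turbidite in 1962 − 1610 = 352 CE.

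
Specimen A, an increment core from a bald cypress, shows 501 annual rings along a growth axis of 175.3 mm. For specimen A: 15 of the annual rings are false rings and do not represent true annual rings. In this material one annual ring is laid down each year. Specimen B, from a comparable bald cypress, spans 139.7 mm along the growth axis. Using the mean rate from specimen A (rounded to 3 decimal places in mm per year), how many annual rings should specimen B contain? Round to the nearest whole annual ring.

Specimen A: correcting the raw count gives 501 − 15 = 486 true annual rings.
A: Mean rate = 175.3 mm / 486 years ≈ 0.361 mm per year.
For B, 139.7 / 0.361 = 386.98 years ≈ 387 annual rings.

387 annual rings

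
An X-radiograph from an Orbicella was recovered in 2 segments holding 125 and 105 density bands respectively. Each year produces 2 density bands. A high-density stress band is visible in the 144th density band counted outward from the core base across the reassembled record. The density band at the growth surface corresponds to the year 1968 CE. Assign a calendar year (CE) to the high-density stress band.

Total density bands = 125 + 105 = 230.
230 − 144 = 86 density bands lie beyond the high-density stress band toward the growth surface.
86 density bands at 2 per year is 86 / 2 = 43 years.
The density band at the growth surface is 1968 CE, so the high-density stress band dates to 1968 − 43 = 1925 CE.

1925 CE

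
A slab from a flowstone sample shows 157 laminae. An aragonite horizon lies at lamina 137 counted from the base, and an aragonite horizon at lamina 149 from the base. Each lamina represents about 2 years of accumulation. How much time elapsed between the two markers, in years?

149 − 137 = 12 laminae lie between the two events.
At 2 years per lamina, 12 × 2 = 24 years.

24 years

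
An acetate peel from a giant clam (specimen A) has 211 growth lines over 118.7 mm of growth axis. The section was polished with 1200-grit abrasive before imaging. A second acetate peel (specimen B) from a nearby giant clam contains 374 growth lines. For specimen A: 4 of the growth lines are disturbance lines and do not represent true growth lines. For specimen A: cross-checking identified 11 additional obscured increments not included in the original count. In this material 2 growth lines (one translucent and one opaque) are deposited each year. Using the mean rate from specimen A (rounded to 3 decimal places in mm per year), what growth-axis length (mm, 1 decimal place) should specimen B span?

Specimen A: after corrections the count is 211 − 4 + 11 = 218 growth lines.
Specimen A: with 2 growth lines per year, 218 / 2 = 109 years.
A: Extension rate ≈ 118.7 / 109 = 1.089 mm per year.
Specimen B: dividing by 2 growth lines per year: 374 / 2 = 187 years. For B, 1.089 mm/year × 187 years = 203.6 mm.

203.6 mm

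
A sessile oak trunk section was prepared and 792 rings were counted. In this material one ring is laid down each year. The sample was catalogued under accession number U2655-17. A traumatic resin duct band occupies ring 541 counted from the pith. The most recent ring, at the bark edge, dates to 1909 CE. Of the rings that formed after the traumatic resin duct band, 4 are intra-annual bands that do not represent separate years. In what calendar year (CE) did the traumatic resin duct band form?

The traumatic resin duct band sits at ring 541 from the pith, so 792 − 541 = 251 rings formed after it.
251 − 4 false = 247 true rings after the traumatic resin duct band.
Counting back 247 years from 1909 CE places the traumatic resin duct band in 1909 − 247 = 1662 CE.

1662 CE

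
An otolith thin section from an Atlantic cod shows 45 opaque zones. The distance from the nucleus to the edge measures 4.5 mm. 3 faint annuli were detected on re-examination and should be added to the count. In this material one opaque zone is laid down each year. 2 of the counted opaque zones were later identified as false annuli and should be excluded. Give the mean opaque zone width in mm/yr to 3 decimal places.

Adjusted count: 45 − 2 + 3 = 46 opaque zones.
Mean rate = 4.5 mm / 46 years ≈ 0.098 mm/yr.

0.098 mm/yr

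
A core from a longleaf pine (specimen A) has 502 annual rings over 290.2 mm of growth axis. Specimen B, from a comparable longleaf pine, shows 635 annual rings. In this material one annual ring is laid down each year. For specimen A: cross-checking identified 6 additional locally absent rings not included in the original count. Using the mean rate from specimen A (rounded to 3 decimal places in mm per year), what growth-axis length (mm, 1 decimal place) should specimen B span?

362.6 mm

Specimen A: true annual ring count = 502 + 6 = 508.
A: Mean rate = 290.2 mm / 508 years ≈ 0.571 mm/year.
For B, 0.571 mm/year × 635 years = 362.6 mm.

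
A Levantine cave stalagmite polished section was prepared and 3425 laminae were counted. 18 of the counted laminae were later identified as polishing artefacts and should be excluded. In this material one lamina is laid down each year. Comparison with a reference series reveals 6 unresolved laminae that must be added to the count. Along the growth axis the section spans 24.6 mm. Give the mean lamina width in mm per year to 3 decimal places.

Adjusted count: 3425 − 18 + 6 = 3413 laminae.
Mean rate = 24.6 mm / 3413 years ≈ 0.007 mm per year.

0.007 mm per year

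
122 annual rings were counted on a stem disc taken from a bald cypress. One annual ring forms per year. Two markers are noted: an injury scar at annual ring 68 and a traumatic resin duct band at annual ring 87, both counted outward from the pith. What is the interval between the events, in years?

87 − 68 = 19 annual rings lie between the two events.
One annual ring per year makes the interval 19 years.

19 yr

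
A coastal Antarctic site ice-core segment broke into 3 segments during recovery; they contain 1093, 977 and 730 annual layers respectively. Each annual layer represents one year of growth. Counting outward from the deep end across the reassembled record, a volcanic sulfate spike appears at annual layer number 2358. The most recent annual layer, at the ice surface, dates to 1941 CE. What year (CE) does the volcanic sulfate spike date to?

Total annual layers = 1093 + 977 + 730 = 2800.
The volcanic sulfate spike sits at annual layer 2358 from the deep end, so 2800 − 2358 = 442 annual layers formed after it.
Counting back 442 years from 1941 CE places the volcanic sulfate spike in 1941 − 442 = 1499 CE.

1499 CE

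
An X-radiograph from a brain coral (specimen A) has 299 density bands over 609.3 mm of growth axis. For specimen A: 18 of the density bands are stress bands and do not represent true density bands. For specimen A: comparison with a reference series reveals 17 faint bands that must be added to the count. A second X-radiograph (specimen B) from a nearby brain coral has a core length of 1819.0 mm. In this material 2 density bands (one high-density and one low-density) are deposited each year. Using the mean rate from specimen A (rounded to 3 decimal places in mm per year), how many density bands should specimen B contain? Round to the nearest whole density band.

890 density bands

Specimen A: adjusted count: 299 − 18 + 17 = 298 density bands.
Specimen A: with 2 density bands per year, 298 / 2 = 149 years.
A: Mean rate = 609.3 mm / 149 years ≈ 4.089 mm per year.
For B, 1819.0 / 4.089 = 444.85 years; at 2 density bands per year that is 444.85 × 2 ≈ 890 density bands.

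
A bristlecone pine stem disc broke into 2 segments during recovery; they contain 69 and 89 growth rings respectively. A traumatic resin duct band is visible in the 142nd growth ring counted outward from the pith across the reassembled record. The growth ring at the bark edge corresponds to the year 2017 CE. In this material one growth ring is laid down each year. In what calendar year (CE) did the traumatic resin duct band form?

2001 CE

Total growth rings = 69 + 89 = 158.
Between growth ring 142 and the bark edge there are 158 − 142 = 16 growth rings.
Counting back 16 years from 2017 CE places the traumatic resin duct band in 2017 − 16 = 2001 CE.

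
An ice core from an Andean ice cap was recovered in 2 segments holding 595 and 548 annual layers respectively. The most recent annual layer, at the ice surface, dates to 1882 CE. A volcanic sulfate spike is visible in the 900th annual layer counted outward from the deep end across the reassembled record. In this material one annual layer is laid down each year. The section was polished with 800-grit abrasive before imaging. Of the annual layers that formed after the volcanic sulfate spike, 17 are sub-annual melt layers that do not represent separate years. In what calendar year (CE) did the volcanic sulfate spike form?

Total annual layers = 595 + 548 = 1143.
The volcanic sulfate spike sits at annual layer 900 from the deep end, so 1143 − 900 = 243 annual layers formed after it.
Excluding 17 false annual layers: 243 − 17 = 226.
Counting back 226 years from 1882 CE places the volcanic sulfate spike in 1882 − 226 = 1656 CE.

1656 CE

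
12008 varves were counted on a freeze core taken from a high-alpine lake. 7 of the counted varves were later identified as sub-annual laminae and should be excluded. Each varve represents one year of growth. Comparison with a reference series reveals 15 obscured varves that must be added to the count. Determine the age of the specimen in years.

After corrections the count is 12008 − 7 + 15 = 12016 varves.
With a one-to-one varve periodicity this is 12016 years.

12016 years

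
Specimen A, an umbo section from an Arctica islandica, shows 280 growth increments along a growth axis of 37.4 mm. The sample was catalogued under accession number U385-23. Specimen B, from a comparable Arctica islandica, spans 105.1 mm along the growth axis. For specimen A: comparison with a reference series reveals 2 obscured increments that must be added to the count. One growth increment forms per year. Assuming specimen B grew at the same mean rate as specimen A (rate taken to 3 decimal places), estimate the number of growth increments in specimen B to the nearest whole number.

790 growth increments

Specimen A: adjusted count: 280 + 2 = 282 growth increments.
A: Mean rate = 37.4 mm / 282 years ≈ 0.133 mm per year.
For B, 105.1 / 0.133 = 790.23 years ≈ 790 growth increments.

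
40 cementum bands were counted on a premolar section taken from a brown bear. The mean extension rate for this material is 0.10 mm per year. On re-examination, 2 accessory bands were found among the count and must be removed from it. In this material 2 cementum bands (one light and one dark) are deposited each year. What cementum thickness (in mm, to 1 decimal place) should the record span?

Adjusted count: 40 − 2 = 38 cementum bands.
Dividing by 2 cementum bands per year: 38 / 2 = 19 years.
Predicted length = 0.10 mm/year × 19 years = 1.9 mm.

1.9 mm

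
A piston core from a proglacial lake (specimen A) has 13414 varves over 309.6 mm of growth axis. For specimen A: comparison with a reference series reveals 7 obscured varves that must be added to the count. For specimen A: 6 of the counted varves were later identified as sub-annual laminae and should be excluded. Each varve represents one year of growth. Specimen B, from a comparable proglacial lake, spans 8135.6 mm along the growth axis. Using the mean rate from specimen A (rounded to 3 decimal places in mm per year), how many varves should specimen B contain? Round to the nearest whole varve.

Specimen A: correcting the raw count gives 13414 − 6 + 7 = 13415 true varves.
A: Mean rate = 309.6 mm / 13415 years ≈ 0.023 mm/yr.
Specimen B: 8135.6 mm / 0.023 mm per year = 353721.74 years ≈ 353722 varves.

353722 varves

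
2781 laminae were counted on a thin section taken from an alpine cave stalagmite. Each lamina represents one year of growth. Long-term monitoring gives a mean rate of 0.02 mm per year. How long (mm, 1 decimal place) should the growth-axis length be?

The record spans 2781 years at 0.02 mm per year.
Predicted length = 0.02 mm/year × 2781 years = 55.6 mm.

55.6 mm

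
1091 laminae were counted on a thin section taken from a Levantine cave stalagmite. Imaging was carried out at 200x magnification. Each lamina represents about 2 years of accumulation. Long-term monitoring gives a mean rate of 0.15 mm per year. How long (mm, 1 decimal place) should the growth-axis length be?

327.3 mm

1091 laminae at 2 years each span 1091 × 2 = 2182 years.
Predicted length = 0.15 mm/year × 2182 years = 327.3 mm.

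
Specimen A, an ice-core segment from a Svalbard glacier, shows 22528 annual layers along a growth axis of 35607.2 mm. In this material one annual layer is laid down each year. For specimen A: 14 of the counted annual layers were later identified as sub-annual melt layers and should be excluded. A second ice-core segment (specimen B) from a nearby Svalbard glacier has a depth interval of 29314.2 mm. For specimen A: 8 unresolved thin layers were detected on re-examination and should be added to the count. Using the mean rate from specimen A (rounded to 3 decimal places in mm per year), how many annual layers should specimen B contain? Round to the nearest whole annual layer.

18542 annual layers

Specimen A: correcting the raw count gives 22528 − 14 + 8 = 22522 true annual layers.
A: 35607.2 mm over 22522 years gives 35607.2 / 22522 ≈ 1.581 mm per year.
Specimen B: 29314.2 mm / 1.581 mm per year = 18541.56 years ≈ 18542 annual layers.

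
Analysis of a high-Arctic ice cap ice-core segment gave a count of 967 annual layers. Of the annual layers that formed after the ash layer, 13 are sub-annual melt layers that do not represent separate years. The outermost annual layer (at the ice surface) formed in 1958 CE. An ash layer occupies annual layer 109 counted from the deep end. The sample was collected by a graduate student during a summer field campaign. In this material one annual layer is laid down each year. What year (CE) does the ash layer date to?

The ash layer sits at annual layer 109 from the deep end, so 967 − 109 = 858 annual layers formed after it.
Excluding 13 false annual layers: 858 − 13 = 845.
1958 − 845 = 1113 CE.

1113 CE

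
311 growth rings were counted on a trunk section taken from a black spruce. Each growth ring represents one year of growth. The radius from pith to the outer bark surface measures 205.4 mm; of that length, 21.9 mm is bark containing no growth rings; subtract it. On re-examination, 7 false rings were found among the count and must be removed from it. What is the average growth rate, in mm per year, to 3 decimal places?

Adjusted count: 311 − 7 = 304 growth rings.
The growth record spans 205.4 − 21.9 = 183.5 mm.
Extension rate ≈ 183.5 / 304 = 0.604 mm per year.

0.604 mm per year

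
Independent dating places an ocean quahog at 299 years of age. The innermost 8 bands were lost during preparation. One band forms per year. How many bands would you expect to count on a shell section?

291 bands

At one band per year, 299 years correspond to 299 bands.
Subtracting the 8 bands not captured gives 299 − 8 = 291 bands in the record.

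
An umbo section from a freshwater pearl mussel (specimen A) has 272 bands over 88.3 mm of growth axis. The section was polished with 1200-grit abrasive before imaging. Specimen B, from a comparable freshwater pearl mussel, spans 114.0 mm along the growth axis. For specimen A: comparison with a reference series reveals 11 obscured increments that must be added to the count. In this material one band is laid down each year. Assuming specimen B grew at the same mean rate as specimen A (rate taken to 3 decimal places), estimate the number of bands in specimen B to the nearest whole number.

365 bands

Specimen A: adjusted count: 272 + 11 = 283 bands.
A: Extension rate ≈ 88.3 / 283 = 0.312 mm/year.
Specimen B: 114.0 mm / 0.312 mm per year = 365.38 years ≈ 365 bands.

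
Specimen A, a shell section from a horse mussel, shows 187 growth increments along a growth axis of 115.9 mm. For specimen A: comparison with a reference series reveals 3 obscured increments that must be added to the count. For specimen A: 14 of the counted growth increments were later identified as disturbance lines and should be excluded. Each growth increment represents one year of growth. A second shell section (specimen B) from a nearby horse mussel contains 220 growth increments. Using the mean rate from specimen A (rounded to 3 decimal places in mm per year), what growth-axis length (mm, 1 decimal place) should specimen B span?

145.0 mm

Specimen A: correcting the raw count gives 187 − 14 + 3 = 176 true growth increments.
A: 115.9 mm over 176 years gives 115.9 / 176 ≈ 0.659 mm per year.
Length of B = 0.659 × 220 = 145.0 mm.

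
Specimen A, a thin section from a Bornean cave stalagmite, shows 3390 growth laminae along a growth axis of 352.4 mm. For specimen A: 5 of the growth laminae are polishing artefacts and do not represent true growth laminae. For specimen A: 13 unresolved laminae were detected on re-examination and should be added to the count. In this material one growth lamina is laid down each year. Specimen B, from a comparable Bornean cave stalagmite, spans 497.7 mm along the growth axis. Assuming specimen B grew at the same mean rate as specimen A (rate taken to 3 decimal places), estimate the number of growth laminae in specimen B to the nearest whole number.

4786 growth laminae

Specimen A: correcting the raw count gives 3390 − 5 + 13 = 3398 true growth laminae.
A: 352.4 mm over 3398 years gives 352.4 / 3398 ≈ 0.104 mm per year.
For B, 497.7 / 0.104 = 4785.58 years ≈ 4786 growth laminae.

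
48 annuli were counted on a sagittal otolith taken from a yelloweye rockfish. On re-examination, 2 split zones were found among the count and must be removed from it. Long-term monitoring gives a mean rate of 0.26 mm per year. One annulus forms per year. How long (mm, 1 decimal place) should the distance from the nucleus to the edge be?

12.0 mm

True annulus count = 48 − 2 = 46.
Predicted length = 0.26 mm/year × 46 years = 12.0 mm.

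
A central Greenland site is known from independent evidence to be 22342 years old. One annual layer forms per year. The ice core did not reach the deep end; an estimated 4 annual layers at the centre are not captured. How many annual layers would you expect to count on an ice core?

At one annual layer per year, 22342 years correspond to 22342 annual layers.
Less the 4 uncaptured annual layers: 22342 − 4 = 22338.

22338 annual layers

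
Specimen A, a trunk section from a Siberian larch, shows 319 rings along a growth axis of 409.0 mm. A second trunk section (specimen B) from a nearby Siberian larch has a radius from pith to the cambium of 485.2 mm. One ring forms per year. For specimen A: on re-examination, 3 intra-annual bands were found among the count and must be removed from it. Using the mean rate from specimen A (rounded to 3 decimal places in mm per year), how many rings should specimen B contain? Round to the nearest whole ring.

Specimen A: true ring count = 319 − 3 = 316.
A: Mean rate = 409.0 mm / 316 years ≈ 1.294 mm per year.
Specimen B: 485.2 mm / 1.294 mm per year = 374.96 years ≈ 375 rings.

375 rings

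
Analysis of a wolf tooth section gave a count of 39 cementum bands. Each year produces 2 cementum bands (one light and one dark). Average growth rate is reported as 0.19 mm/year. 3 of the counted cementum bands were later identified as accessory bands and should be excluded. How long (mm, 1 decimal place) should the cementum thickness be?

After corrections the count is 39 − 3 = 36 cementum bands.
36 cementum bands at 2 per year is 36 / 2 = 18 years.
Length ≈ 0.19 × 18 = 3.4 mm.

3.4 mm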